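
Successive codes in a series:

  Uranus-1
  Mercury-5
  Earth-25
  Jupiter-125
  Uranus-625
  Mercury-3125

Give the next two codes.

Planet: repeats Uranus → Mercury → Earth → Jupiter, so Uranus, Mercury, Earth, Jupiter, Uranus, Mercury → Earth → Jupiter.
Second component goes 1, 5, 25, 125, 625, 3125 → 15625 → 78125 (×5 each step).
Putting the parts together: Earth-15625 and then Jupiter-78125.

Earth-15625, Jupiter-78125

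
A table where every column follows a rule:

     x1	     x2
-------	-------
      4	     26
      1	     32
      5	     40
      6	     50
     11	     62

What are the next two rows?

17  76; 28  92

Column x1 — each term is the sum of the two before it: 4, 1, 5, 6, 11 → 17 → 28.
Column x2 goes 26, 32, 40, 50, 62 → 76 → 92 (differences are 6, 8, 10, … (increasing by 2 each time)).
Putting the parts together: 17  76 and then 28  92.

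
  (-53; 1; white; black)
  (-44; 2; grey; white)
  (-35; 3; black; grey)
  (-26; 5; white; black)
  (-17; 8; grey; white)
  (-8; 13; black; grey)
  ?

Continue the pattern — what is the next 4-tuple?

First entry: +9 each step, so -53, -44, -35, -26, -17, -8 → 1.
Second entry — each term is the sum of the two before it: 1, 2, 3, 5, 8, 13 → 21.
First shade: repeats white → grey → black, so white, grey, black, white, grey, black → white.
Second shade: black, white, grey, black, white, grey → black (repeats black → white → grey).
Putting it together: (1; 21; white; black).

(1; 21; white; black)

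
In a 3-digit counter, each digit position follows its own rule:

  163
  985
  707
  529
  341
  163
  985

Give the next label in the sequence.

First digit: −2 each step, mod 10; 1, 9, 7, 5, 3, 1, 9 → 7.
Second digit: 6, 8, 0, 2, 4, 6, 8 → 0 (+2 each step, mod 10).
Third digit: +2 each step, mod 10, so 3, 5, 7, 9, 1, 3, 5 → 7.
Combining the parts gives 707.

707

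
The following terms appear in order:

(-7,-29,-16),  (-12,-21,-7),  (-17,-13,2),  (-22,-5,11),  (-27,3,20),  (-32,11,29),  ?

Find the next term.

First part goes -7, -12, -17, -22, -27, -32 → -37 (−5 each step).
Second part goes -29, -21, -13, -5, 3, 11 → 19 (+8 each step).
Third part goes -16, -7, 2, 11, 20, 29 → 38 (+9 each step).
So the next term is (-37,19,38).

(-37,19,38)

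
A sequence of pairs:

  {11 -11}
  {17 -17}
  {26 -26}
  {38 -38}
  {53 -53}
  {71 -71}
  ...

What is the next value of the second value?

-92

First value goes 11, 17, 26, 38, 53, 71 → 92 (differences are 6, 9, 12, … (increasing by 3 each time)).
For the second value, always the negative of the first value: -11, -17, -26, -38, -53, -71 → -92.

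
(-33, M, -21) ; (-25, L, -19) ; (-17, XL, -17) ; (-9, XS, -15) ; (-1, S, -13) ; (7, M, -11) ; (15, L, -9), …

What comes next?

(23, XL, -7)

First slot: +8 each step; -33, -25, -17, -9, -1, 7, 15 → 23.
For the size, repeats M → L → XL → XS → S: M, L, XL, XS, S, M, L → XL.
Third slot — +2 each step: -21, -19, -17, -15, -13, -11, -9 → -7.
Combining the parts gives (23, XL, -7).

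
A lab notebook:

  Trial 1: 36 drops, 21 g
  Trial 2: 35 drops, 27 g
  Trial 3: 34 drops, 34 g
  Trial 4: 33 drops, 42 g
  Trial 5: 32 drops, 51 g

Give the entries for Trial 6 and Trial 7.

31 drops, 61 g; 30 drops, 72 g

For the drops, −1 each step: 36, 35, 34, 33, 32 → 31 → 30.
G — differences are 6, 7, 8, … (increasing by 1 each time): 21, 27, 34, 42, 51 → 61 → 72.
So the next two lines are 31 drops, 61 g and 30 drops, 72 g.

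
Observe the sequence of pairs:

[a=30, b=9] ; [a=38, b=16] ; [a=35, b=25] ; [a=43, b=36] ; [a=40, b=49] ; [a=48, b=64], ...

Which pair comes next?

[a=45, b=81]

A: 30, 38, 35, 43, 40, 48 → 45 (alternating steps +8, −3, +8, −3, …).
B goes 9, 16, 25, 36, 49, 64 → 81 (perfect squares: 3², 4², 5², …).
Putting it together: [a=45, b=81].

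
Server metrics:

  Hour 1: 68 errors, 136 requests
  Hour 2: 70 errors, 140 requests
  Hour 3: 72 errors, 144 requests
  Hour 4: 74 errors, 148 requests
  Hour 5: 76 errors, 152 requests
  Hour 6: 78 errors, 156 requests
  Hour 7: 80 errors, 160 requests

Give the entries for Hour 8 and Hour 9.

Errors goes 68, 70, 72, 74, 76, 78, 80 → 82 → 84 (+2 each step).
Requests: always 2 × the errors, so 136, 140, 144, 148, 152, 156, 160 → 164 → 168.
So the next two rows are 82 errors, 164 requests and 84 errors, 168 requests.

82 errors, 164 requests; 84 errors, 168 requests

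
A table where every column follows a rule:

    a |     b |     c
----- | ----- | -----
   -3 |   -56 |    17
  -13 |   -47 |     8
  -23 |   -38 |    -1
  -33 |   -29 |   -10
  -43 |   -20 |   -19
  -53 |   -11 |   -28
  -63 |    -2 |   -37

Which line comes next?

For the column a, −10 each step: -3, -13, -23, -33, -43, -53, -63 → -73.
Column b: +9 each step; -56, -47, -38, -29, -20, -11, -2 → 7.
Column c: 17, 8, -1, -10, -19, -28, -37 → -46 (together with the column b always sums to -39).
So the next line is -73  7  -46.

-73  7  -46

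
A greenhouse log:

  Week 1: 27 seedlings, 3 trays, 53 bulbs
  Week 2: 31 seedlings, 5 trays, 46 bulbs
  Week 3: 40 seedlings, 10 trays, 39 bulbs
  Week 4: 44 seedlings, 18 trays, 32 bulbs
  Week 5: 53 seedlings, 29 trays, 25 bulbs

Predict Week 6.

Seedlings: 27, 31, 40, 44, 53 → 57 (alternating steps +4, +9, +4, +9, …).
Trays — differences are 2, 5, 8, … (increasing by 3 each time): 3, 5, 10, 18, 29 → 43.
Bulbs: 53, 46, 39, 32, 25 → 18 (−7 each step).
Combining the parts gives 57 seedlings, 43 trays, 18 bulbs.

57 seedlings, 43 trays, 18 bulbs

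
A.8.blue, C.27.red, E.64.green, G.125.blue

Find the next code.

I.216.red

For the letter, letters move forward 2 places in the alphabet: A, C, E, G → I.
Second component — perfect cubes: 2³, 3³, 4³, …: 8, 27, 64, 125 → 216.
Colour: repeats blue → red → green, so blue, red, green, blue → red.
Combining the parts gives I.216.red.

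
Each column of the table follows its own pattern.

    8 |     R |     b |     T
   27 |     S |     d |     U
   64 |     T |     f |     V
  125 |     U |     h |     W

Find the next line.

First component: perfect cubes: 2³, 3³, 4³, …; 8, 27, 64, 125 → 216.
First letter — letters move forward 1 place in the alphabet: R, S, T, U → V.
Second letter — letters move forward 2 places in the alphabet: b, d, f, h → j.
Third letter goes T, U, V, W → X (letters move forward 1 place in the alphabet).
Combining the parts gives 216  V  j  X.

216  V  j  X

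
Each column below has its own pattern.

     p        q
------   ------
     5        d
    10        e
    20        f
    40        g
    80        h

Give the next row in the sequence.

For the column p, ×2 each step: 5, 10, 20, 40, 80 → 160.
Column q — letters move forward 1 place in the alphabet: d, e, f, g, h → i.
Combining the parts gives 160  i.

160  i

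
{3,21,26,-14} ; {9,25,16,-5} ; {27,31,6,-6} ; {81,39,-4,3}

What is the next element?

First slot: ×3 each step, so 3, 9, 27, 81 → 243.
For the second slot, differences are 4, 6, 8, … (increasing by 2 each time): 21, 25, 31, 39 → 49.
Third slot goes 26, 16, 6, -4 → -14 (−10 each step).
Fourth slot: -14, -5, -6, 3 → 2 (alternating steps +9, −1, +9, −1, …).
Combining the parts gives {243,49,-14,2}.

{243,49,-14,2}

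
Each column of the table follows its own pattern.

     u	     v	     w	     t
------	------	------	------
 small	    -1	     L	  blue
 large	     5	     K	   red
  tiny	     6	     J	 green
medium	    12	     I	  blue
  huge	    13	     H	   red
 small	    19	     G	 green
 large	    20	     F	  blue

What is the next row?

tiny  26  E  red

Column u goes small, large, tiny, medium, huge, small, large → tiny (repeats small → large → tiny → medium → huge).
Column v: -1, 5, 6, 12, 13, 19, 20 → 26 (alternating steps +6, +1, +6, +1, …).
Column w: letters move back 1 place in the alphabet; L, K, J, I, H, G, F → E.
Column t: repeats blue → red → green, so blue, red, green, blue, red, green, blue → red.
So the next row is tiny  26  E  red.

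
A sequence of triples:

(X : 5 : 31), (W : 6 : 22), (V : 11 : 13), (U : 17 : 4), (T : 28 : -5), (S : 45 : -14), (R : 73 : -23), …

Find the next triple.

Letter — letters move back 1 place in the alphabet: X, W, V, U, T, S, R → Q.
Second value goes 5, 6, 11, 17, 28, 45, 73 → 118 (each term is the sum of the two before it).
Third value: 31, 22, 13, 4, -5, -14, -23 → -32 (−9 each step).
Combining the parts gives (Q : 118 : -32).

(Q : 118 : -32)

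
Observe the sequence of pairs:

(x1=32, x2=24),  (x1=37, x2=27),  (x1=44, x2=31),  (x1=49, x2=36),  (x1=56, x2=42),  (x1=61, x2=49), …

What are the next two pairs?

For the x1, alternating steps +5, +7, +5, +7, …: 32, 37, 44, 49, 56, 61 → 68 → 73.
X2: differences are 3, 4, 5, … (increasing by 1 each time); 24, 27, 31, 36, 42, 49 → 57 → 66.
Putting the parts together: (x1=68, x2=57) and then (x1=73, x2=66).

(x1=68, x2=57), (x1=73, x2=66)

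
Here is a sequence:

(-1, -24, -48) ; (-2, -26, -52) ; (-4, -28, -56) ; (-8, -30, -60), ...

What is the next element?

First component: ×2 each step, so -1, -2, -4, -8 → -16.
Second component goes -24, -26, -28, -30 → -32 (−2 each step).
Third component goes -48, -52, -56, -60 → -64 (always 2 × the second component).
Putting it together: (-16, -32, -64).

(-16, -32, -64)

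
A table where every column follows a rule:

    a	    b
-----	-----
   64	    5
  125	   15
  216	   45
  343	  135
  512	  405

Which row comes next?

729  1215

Column a — perfect cubes: 4³, 5³, 6³, …: 64, 125, 216, 343, 512 → 729.
Column b — ×3 each step: 5, 15, 45, 135, 405 → 1215.
So the next row is 729  1215.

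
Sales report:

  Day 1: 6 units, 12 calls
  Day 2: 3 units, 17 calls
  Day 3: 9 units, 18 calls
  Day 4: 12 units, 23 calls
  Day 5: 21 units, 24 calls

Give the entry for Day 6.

Units: 6, 3, 9, 12, 21 → 33 (each term is the sum of the two before it).
Calls goes 12, 17, 18, 23, 24 → 29 (alternating steps +5, +1, +5, +1, …).
Combining the parts gives 33 units, 29 calls.

33 units, 29 calls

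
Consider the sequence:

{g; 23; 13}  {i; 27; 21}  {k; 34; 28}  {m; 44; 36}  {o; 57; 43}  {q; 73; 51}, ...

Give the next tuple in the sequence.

{s; 92; 58}

Letter — letters move forward 2 places in the alphabet: g, i, k, m, o, q → s.
Second coordinate: differences are 4, 7, 10, … (increasing by 3 each time); 23, 27, 34, 44, 57, 73 → 92.
Third coordinate: alternating steps +8, +7, +8, +7, …, so 13, 21, 28, 36, 43, 51 → 58.
So the next tuple is {s; 92; 58}.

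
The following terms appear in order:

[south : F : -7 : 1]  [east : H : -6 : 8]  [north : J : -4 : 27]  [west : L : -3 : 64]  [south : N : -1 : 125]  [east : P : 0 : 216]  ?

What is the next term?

[north : R : 2 : 343]

Direction goes south, east, north, west, south, east → north (repeats south → east → north → west).
Letter goes F, H, J, L, N, P → R (letters move forward 2 places in the alphabet).
Third part — alternating steps +1, +2, +1, +2, …: -7, -6, -4, -3, -1, 0 → 2.
Fourth part: perfect cubes: 1³, 2³, 3³, …; 1, 8, 27, 64, 125, 216 → 343.
Putting it together: [north : R : 2 : 343].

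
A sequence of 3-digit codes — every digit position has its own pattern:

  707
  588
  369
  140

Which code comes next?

First digit: −2 each step, mod 10; 7, 5, 3, 1 → 9.
Second digit: 0, 8, 6, 4 → 2 (−2 each step, mod 10).
Third digit: 7, 8, 9, 0 → 1 (+1 each step, mod 10).
Combining the parts gives 921.

921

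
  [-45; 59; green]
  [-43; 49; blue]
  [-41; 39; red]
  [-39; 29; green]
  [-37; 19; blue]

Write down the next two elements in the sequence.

[-35; 9; red], [-33; -1; green]

For the first component, +2 each step: -45, -43, -41, -39, -37 → -35 → -33.
Second component — −10 each step: 59, 49, 39, 29, 19 → 9 → -1.
Colour goes green, blue, red, green, blue → red → green (repeats green → blue → red).
Putting the parts together: [-35; 9; red] and then [-33; -1; green].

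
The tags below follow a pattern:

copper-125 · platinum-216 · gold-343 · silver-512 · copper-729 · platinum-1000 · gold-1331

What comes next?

silver-1728

Metal goes copper, platinum, gold, silver, copper, platinum, gold → silver (repeats copper → platinum → gold → silver).
Second component — perfect cubes: 5³, 6³, 7³, …: 125, 216, 343, 512, 729, 1000, 1331 → 1728.
So the next tag is silver-1728.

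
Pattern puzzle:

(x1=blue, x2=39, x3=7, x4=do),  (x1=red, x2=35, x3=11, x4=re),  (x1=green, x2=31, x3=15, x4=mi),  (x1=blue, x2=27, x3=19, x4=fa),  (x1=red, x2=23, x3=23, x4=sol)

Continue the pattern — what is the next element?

X1: blue, red, green, blue, red → green (repeats blue → red → green).
X2: 39, 35, 31, 27, 23 → 19 (−4 each step).
X3: together with the x2 always sums to 46, so 7, 11, 15, 19, 23 → 27.
X4 goes do, re, mi, fa, sol → la (runs through the solfège scale do→ti).
Putting it together: (x1=green, x2=19, x3=27, x4=la).

(x1=green, x2=19, x3=27, x4=la)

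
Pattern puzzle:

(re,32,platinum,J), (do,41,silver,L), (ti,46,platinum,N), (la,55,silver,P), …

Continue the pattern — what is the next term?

Note goes re, do, ti, la → sol (runs backward through the solfège scale do→ti).
For the second slot, alternating steps +9, +5, +9, +5, …: 32, 41, 46, 55 → 60.
Metal — alternates platinum ↔ silver: platinum, silver, platinum, silver → platinum.
Letter: J, L, N, P → R (letters move forward 2 places in the alphabet).
So the next term is (sol,60,platinum,R).

(sol,60,platinum,R)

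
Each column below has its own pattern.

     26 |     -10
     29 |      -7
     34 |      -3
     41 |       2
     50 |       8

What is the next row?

61  15

First component: differences are 3, 5, 7, … (increasing by 2 each time), so 26, 29, 34, 41, 50 → 61.
Second component: -10, -7, -3, 2, 8 → 15 (differences are 3, 4, 5, … (increasing by 1 each time)).
Combining the parts gives 61  15.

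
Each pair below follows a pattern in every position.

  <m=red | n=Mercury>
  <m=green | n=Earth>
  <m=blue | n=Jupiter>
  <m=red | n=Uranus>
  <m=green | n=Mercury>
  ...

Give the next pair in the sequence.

<m=blue | n=Earth>

M goes red, green, blue, red, green → blue (repeats red → green → blue).
N: repeats Mercury → Earth → Jupiter → Uranus, so Mercury, Earth, Jupiter, Uranus, Mercury → Earth.
Putting it together: <m=blue | n=Earth>.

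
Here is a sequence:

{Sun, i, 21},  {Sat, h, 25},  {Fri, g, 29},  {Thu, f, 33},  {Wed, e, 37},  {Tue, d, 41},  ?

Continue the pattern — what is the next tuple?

Day: Sun, Sat, Fri, Thu, Wed, Tue → Mon (runs backward through the weekdays Mon→Sun).
For the letter, letters move back 1 place in the alphabet: i, h, g, f, e, d → c.
Third component: +4 each step; 21, 25, 29, 33, 37, 41 → 45.
Putting it together: {Mon, c, 45}.

{Mon, c, 45}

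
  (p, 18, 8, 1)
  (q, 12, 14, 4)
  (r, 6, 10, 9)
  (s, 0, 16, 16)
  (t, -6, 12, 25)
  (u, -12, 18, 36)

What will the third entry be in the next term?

Third entry: 8, 14, 10, 16, 12, 18 → 14 (alternating steps +6, −4, +6, −4, …).

14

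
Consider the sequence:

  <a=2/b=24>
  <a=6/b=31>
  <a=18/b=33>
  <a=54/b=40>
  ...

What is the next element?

<a=162/b=42>

A: ×3 each step; 2, 6, 18, 54 → 162.
B: 24, 31, 33, 40 → 42 (alternating steps +7, +2, +7, +2, …).
Combining the parts gives <a=162/b=42>.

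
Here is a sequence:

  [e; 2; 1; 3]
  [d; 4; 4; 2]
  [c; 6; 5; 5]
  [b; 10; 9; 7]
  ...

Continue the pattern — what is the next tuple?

For the letter, letters move back 1 place in the alphabet: e, d, c, b → a.
Second component: each term is the sum of the two before it, so 2, 4, 6, 10 → 16.
Third component: each term is the sum of the two before it; 1, 4, 5, 9 → 14.
Fourth component: 3, 2, 5, 7 → 12 (each term is the sum of the two before it).
Putting it together: [a; 16; 14; 12].

[a; 16; 14; 12]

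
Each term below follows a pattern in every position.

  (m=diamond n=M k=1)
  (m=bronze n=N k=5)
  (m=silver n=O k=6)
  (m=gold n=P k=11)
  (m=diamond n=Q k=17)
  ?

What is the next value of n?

R

M goes diamond, bronze, silver, gold, diamond → bronze (repeats diamond → bronze → silver → gold).
N: letters move forward 1 place in the alphabet; M, N, O, P, Q → R.
K: each term is the sum of the two before it; 1, 5, 6, 11, 17 → 28.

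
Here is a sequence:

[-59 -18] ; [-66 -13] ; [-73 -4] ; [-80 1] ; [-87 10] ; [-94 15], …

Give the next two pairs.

[-101 24], [-108 29]

First value: -59, -66, -73, -80, -87, -94 → -101 → -108 (−7 each step).
Second value goes -18, -13, -4, 1, 10, 15 → 24 → 29 (alternating steps +5, +9, +5, +9, …).
Putting the parts together: [-101 24] and then [-108 29].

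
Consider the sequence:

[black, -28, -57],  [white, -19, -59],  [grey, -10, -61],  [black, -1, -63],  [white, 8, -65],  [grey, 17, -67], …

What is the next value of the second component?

26

Second component — +9 each step: -28, -19, -10, -1, 8, 17 → 26.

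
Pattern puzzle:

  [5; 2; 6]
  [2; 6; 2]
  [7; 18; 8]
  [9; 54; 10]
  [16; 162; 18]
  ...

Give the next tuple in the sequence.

For the first component, each term is the sum of the two before it: 5, 2, 7, 9, 16 → 25.
Second component — ×3 each step: 2, 6, 18, 54, 162 → 486.
Third component — each term is the sum of the two before it: 6, 2, 8, 10, 18 → 28.
So the next tuple is [25; 486; 28].

[25; 486; 28]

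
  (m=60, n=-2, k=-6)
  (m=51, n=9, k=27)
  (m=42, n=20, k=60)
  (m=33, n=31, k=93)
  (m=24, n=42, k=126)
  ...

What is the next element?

M: −9 each step, so 60, 51, 42, 33, 24 → 15.
For the n, +11 each step: -2, 9, 20, 31, 42 → 53.
K: -6, 27, 60, 93, 126 → 159 (always 3 × the n).
Combining the parts gives (m=15, n=53, k=159).

(m=15, n=53, k=159)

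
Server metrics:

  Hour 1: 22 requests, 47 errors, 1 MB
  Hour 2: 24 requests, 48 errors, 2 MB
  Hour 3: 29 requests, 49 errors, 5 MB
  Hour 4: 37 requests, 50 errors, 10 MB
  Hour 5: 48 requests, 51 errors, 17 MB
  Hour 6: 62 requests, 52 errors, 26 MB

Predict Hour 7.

79 requests, 53 errors, 37 MB

Requests: differences are 2, 5, 8, … (increasing by 3 each time), so 22, 24, 29, 37, 48, 62 → 79.
Errors goes 47, 48, 49, 50, 51, 52 → 53 (+1 each step).
For the MB, differences are 1, 3, 5, … (increasing by 2 each time): 1, 2, 5, 10, 17, 26 → 37.
So the next row is 79 requests, 53 errors, 37 MB.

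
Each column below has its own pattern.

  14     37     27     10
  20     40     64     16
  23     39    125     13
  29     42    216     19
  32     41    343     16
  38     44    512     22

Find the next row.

First component: alternating steps +6, +3, +6, +3, …, so 14, 20, 23, 29, 32, 38 → 41.
Second component — alternating steps +3, −1, +3, −1, …: 37, 40, 39, 42, 41, 44 → 43.
Third component: perfect cubes: 3³, 4³, 5³, …, so 27, 64, 125, 216, 343, 512 → 729.
Fourth component — alternating steps +6, −3, +6, −3, …: 10, 16, 13, 19, 16, 22 → 19.
Putting it together: 41  43  729  19.

41  43  729  19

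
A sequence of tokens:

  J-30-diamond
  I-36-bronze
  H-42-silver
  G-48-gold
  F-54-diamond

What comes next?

Letter — letters move back 1 place in the alphabet: J, I, H, G, F → E.
Second component: +6 each step, so 30, 36, 42, 48, 54 → 60.
Rank goes diamond, bronze, silver, gold, diamond → bronze (repeats diamond → bronze → silver → gold).
So the next token is E-60-bronze.

E-60-bronze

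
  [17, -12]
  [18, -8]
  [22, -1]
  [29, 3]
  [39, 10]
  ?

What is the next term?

[52, 14]

First part — differences are 1, 4, 7, … (increasing by 3 each time): 17, 18, 22, 29, 39 → 52.
Second part — alternating steps +4, +7, +4, +7, …: -12, -8, -1, 3, 10 → 14.
Putting it together: [52, 14].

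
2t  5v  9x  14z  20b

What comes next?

27d

First component: 2, 5, 9, 14, 20 → 27 (differences are 3, 4, 5, … (increasing by 1 each time)).
For the letter, letters move forward 2 places in the alphabet, wrapping Z→A: t, v, x, z, b → d.
Combining the parts gives 27d.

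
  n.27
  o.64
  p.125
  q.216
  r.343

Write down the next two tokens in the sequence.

Letter — letters move forward 1 place in the alphabet: n, o, p, q, r → s → t.
For the second component, perfect cubes: 3³, 4³, 5³, …: 27, 64, 125, 216, 343 → 512 → 729.
Putting the parts together: s.512 and then t.729.

s.512 then t.729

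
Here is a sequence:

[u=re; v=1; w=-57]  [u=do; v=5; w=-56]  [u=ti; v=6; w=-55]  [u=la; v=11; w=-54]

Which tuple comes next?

For the u, runs backward through the solfège scale do→ti: re, do, ti, la → sol.
V goes 1, 5, 6, 11 → 17 (each term is the sum of the two before it).
W: +1 each step, so -57, -56, -55, -54 → -53.
Putting it together: [u=sol; v=17; w=-53].

[u=sol; v=17; w=-53]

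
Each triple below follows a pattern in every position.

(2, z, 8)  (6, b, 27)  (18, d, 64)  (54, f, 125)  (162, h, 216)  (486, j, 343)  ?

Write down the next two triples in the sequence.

(1458, l, 512), (4374, n, 729)

First component: 2, 6, 18, 54, 162, 486 → 1458 → 4374 (×3 each step).
Letter: letters move forward 2 places in the alphabet, wrapping Z→A, so z, b, d, f, h, j → l → n.
Third component: perfect cubes: 2³, 3³, 4³, …; 8, 27, 64, 125, 216, 343 → 512 → 729.
Putting the parts together: (1458, l, 512) and then (4374, n, 729).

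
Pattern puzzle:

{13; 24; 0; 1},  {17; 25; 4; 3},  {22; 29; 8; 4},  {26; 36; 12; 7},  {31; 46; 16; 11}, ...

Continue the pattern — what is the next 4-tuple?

First entry: 13, 17, 22, 26, 31 → 35 (alternating steps +4, +5, +4, +5, …).
Second entry goes 24, 25, 29, 36, 46 → 59 (differences are 1, 4, 7, … (increasing by 3 each time)).
Third entry goes 0, 4, 8, 12, 16 → 20 (+4 each step).
For the fourth entry, each term is the sum of the two before it: 1, 3, 4, 7, 11 → 18.
Putting it together: {35; 59; 20; 18}.

{35; 59; 20; 18}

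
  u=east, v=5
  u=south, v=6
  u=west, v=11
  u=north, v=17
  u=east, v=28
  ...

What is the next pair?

u=south, v=45

U — repeats east → south → west → north: east, south, west, north, east → south.
V goes 5, 6, 11, 17, 28 → 45 (each term is the sum of the two before it).
Combining the parts gives u=south, v=45.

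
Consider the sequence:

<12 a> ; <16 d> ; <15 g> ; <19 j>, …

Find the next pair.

<18 m>

First component: 12, 16, 15, 19 → 18 (alternating steps +4, −1, +4, −1, …).
Letter: a, d, g, j → m (letters move forward 3 places in the alphabet).
Combining the parts gives <18 m>.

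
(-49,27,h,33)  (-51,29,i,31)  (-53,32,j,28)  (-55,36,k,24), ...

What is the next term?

First value — −2 each step: -49, -51, -53, -55 → -57.
Second value — differences are 2, 3, 4, … (increasing by 1 each time): 27, 29, 32, 36 → 41.
Letter — letters move forward 1 place in the alphabet: h, i, j, k → l.
For the fourth value, together with the second value always sums to 60: 33, 31, 28, 24 → 19.
Combining the parts gives (-57,41,l,19).

(-57,41,l,19)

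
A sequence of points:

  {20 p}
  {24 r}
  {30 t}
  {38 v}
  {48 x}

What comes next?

{60 z}

First coordinate goes 20, 24, 30, 38, 48 → 60 (differences are 4, 6, 8, … (increasing by 2 each time)).
Letter — letters move forward 2 places in the alphabet: p, r, t, v, x → z.
Combining the parts gives {60 z}.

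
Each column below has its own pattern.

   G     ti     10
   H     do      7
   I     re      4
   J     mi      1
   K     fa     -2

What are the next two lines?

L  sol  -5; M  la  -8

Letter: letters move forward 1 place in the alphabet, so G, H, I, J, K → L → M.
Note: runs through the solfège scale do→ti; ti, do, re, mi, fa → sol → la.
Third component — −3 each step: 10, 7, 4, 1, -2 → -5 → -8.
So the next two lines are L  sol  -5 and M  la  -8.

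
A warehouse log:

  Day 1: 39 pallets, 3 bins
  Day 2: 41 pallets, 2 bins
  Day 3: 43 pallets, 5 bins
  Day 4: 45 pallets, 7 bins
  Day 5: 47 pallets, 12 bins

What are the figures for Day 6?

49 pallets, 19 bins

Pallets: 39, 41, 43, 45, 47 → 49 (+2 each step).
Bins: each term is the sum of the two before it, so 3, 2, 5, 7, 12 → 19.
Putting it together: 49 pallets, 19 bins.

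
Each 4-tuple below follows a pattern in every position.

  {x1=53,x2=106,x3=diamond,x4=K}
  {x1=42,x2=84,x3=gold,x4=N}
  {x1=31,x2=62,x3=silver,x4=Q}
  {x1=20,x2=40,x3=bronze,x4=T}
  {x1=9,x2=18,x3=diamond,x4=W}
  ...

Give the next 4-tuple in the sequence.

X1 goes 53, 42, 31, 20, 9 → -2 (−11 each step).
X2 goes 106, 84, 62, 40, 18 → -4 (always 2 × the x1).
X3: repeats diamond → gold → silver → bronze, so diamond, gold, silver, bronze, diamond → gold.
X4: K, N, Q, T, W → Z (letters move forward 3 places in the alphabet).
Combining the parts gives {x1=-2,x2=-4,x3=gold,x4=Z}.

{x1=-2,x2=-4,x3=gold,x4=Z}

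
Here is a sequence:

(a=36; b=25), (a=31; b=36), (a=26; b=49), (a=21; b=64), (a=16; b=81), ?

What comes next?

A — −5 each step: 36, 31, 26, 21, 16 → 11.
B goes 25, 36, 49, 64, 81 → 100 (perfect squares: 5², 6², 7², …).
So the next term is (a=11; b=100).

(a=11; b=100)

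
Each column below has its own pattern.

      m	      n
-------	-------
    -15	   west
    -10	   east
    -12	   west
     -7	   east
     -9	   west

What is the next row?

-4  east

For the column m, alternating steps +5, −2, +5, −2, …: -15, -10, -12, -7, -9 → -4.
For the column n, alternates west ↔ east: west, east, west, east, west → east.
Combining the parts gives -4  east.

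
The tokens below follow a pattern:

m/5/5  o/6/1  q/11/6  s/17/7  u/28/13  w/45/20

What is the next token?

Letter: letters move forward 2 places in the alphabet, so m, o, q, s, u, w → y.
Second component goes 5, 6, 11, 17, 28, 45 → 73 (each term is the sum of the two before it).
Third component — each term is the sum of the two before it: 5, 1, 6, 7, 13, 20 → 33.
So the next token is y/73/33.

y/73/33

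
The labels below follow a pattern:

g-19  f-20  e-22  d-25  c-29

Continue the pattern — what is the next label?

b-34

Letter: letters move back 1 place in the alphabet; g, f, e, d, c → b.
Second component — differences are 1, 2, 3, … (increasing by 1 each time): 19, 20, 22, 25, 29 → 34.
Putting it together: b-34.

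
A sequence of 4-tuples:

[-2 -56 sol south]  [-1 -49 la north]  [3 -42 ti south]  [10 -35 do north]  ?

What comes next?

First slot — differences are 1, 4, 7, … (increasing by 3 each time): -2, -1, 3, 10 → 20.
Second slot goes -56, -49, -42, -35 → -28 (+7 each step).
Note: runs through the solfège scale do→ti; sol, la, ti, do → re.
Direction — alternates south ↔ north: south, north, south, north → south.
Combining the parts gives [20 -28 re south].

[20 -28 re south]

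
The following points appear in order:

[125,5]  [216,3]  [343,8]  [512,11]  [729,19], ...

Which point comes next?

First slot: perfect cubes: 5³, 6³, 7³, …; 125, 216, 343, 512, 729 → 1000.
Second slot: 5, 3, 8, 11, 19 → 30 (each term is the sum of the two before it).
Combining the parts gives [1000,30].

[1000,30]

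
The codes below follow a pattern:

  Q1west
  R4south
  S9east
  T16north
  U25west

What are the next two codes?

Letter — letters move forward 1 place in the alphabet: Q, R, S, T, U → V → W.
Second component: perfect squares: 1², 2², 3², …, so 1, 4, 9, 16, 25 → 36 → 49.
Direction — repeats west → south → east → north: west, south, east, north, west → south → east.
Putting the parts together: V36south and then W49east.

V36south then W49east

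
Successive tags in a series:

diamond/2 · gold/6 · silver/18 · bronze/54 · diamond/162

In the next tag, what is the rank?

For the rank, repeats diamond → gold → silver → bronze: diamond, gold, silver, bronze, diamond → gold.

gold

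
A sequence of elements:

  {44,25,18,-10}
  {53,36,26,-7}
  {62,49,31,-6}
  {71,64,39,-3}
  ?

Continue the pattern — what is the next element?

{80,81,44,-2}

First part: +9 each step; 44, 53, 62, 71 → 80.
Second part — perfect squares: 5², 6², 7², …: 25, 36, 49, 64 → 81.
Third part: 18, 26, 31, 39 → 44 (alternating steps +8, +5, +8, +5, …).
Fourth part: alternating steps +3, +1, +3, +1, …; -10, -7, -6, -3 → -2.
Putting it together: {80,81,44,-2}.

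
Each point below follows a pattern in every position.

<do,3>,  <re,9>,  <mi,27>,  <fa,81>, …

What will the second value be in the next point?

Second value: ×3 each step, so 3, 9, 27, 81 → 243.

243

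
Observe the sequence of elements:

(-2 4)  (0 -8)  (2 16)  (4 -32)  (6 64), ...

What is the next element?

First part: +2 each step; -2, 0, 2, 4, 6 → 8.
Second part goes 4, -8, 16, -32, 64 → -128 (×(-2) each step).
Combining the parts gives (8 -128).

(8 -128)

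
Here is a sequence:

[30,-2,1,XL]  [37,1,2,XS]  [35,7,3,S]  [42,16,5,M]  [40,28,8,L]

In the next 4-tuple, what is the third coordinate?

Third coordinate goes 1, 2, 3, 5, 8 → 13 (each term is the sum of the two before it).

13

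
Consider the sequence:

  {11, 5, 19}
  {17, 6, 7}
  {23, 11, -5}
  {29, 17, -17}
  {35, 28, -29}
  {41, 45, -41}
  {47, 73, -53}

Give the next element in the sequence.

{53, 118, -65}

First entry: 11, 17, 23, 29, 35, 41, 47 → 53 (+6 each step).
For the second entry, each term is the sum of the two before it: 5, 6, 11, 17, 28, 45, 73 → 118.
For the third entry, −12 each step: 19, 7, -5, -17, -29, -41, -53 → -65.
Combining the parts gives {53, 118, -65}.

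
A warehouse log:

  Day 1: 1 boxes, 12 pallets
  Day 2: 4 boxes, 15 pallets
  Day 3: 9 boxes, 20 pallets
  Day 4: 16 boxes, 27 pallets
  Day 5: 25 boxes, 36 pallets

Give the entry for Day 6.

Boxes: 1, 4, 9, 16, 25 → 36 (perfect squares: 1², 2², 3², …).
Pallets: differences are 3, 5, 7, … (increasing by 2 each time), so 12, 15, 20, 27, 36 → 47.
Combining the parts gives 36 boxes, 47 pallets.

36 boxes, 47 pallets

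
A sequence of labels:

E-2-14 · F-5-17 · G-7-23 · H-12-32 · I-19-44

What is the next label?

J-31-59

Letter: E, F, G, H, I → J (letters move forward 1 place in the alphabet).
Second component: 2, 5, 7, 12, 19 → 31 (each term is the sum of the two before it).
Third component: differences are 3, 6, 9, … (increasing by 3 each time), so 14, 17, 23, 32, 44 → 59.
Combining the parts gives J-31-59.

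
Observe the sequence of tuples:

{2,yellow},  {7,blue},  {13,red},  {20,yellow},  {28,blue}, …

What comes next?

First coordinate: differences are 5, 6, 7, … (increasing by 1 each time), so 2, 7, 13, 20, 28 → 37.
Colour — repeats yellow → blue → red: yellow, blue, red, yellow, blue → red.
So the next tuple is {37,red}.

{37,red}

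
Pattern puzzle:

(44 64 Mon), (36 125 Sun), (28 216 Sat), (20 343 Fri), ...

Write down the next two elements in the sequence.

(12 512 Thu), (4 729 Wed)

For the first entry, −8 each step: 44, 36, 28, 20 → 12 → 4.
Second entry — perfect cubes: 4³, 5³, 6³, …: 64, 125, 216, 343 → 512 → 729.
Day: runs backward through the weekdays Mon→Sun; Mon, Sun, Sat, Fri → Thu → Wed.
So the next two elements are (12 512 Thu) and (4 729 Wed).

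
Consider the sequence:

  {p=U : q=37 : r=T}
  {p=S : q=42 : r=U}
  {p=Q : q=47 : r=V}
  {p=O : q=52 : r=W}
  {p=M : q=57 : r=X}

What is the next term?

{p=K : q=62 : r=Y}

For the p, letters move back 2 places in the alphabet: U, S, Q, O, M → K.
Q: 37, 42, 47, 52, 57 → 62 (+5 each step).
For the r, letters move forward 1 place in the alphabet: T, U, V, W, X → Y.
So the next term is {p=K : q=62 : r=Y}.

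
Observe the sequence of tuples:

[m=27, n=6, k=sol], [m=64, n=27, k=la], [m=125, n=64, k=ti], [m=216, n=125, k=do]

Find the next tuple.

M: 27, 64, 125, 216 → 343 (perfect cubes: 3³, 4³, 5³, …).
N: always the previous value of the m, so 6, 27, 64, 125 → 216.
K: runs through the solfège scale do→ti, so sol, la, ti, do → re.
Combining the parts gives [m=343, n=216, k=re].

[m=343, n=216, k=re]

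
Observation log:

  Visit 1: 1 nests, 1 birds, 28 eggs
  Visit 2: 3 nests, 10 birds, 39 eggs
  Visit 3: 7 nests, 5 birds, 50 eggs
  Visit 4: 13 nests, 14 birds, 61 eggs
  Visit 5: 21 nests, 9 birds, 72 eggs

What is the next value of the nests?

Nests goes 1, 3, 7, 13, 21 → 31 (differences are 2, 4, 6, … (increasing by 2 each time)).

31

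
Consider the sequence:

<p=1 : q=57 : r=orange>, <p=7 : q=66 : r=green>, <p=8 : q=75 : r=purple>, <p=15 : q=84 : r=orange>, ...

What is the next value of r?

P — each term is the sum of the two before it: 1, 7, 8, 15 → 23.
For the q, +9 each step: 57, 66, 75, 84 → 93.
R — repeats orange → green → purple: orange, green, purple, orange → green.

green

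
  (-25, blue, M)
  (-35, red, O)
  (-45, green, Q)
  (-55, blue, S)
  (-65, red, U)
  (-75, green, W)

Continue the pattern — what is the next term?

(-85, blue, Y)

First part: −10 each step; -25, -35, -45, -55, -65, -75 → -85.
Colour: blue, red, green, blue, red, green → blue (repeats blue → red → green).
For the letter, letters move forward 2 places in the alphabet: M, O, Q, S, U, W → Y.
Combining the parts gives (-85, blue, Y).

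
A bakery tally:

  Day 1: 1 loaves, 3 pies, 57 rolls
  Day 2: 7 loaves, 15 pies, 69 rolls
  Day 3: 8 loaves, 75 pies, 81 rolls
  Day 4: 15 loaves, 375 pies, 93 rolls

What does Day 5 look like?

23 loaves, 1875 pies, 105 rolls

Loaves goes 1, 7, 8, 15 → 23 (each term is the sum of the two before it).
For the pies, ×5 each step: 3, 15, 75, 375 → 1875.
Rolls goes 57, 69, 81, 93 → 105 (+12 each step).
Putting it together: 23 loaves, 1875 pies, 105 rolls.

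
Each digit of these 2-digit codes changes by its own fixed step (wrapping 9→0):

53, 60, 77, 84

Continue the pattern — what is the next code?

91

First digit: +1 each step, mod 10; 5, 6, 7, 8 → 9.
Second digit: −3 each step, mod 10, so 3, 0, 7, 4 → 1.
So the next code is 91.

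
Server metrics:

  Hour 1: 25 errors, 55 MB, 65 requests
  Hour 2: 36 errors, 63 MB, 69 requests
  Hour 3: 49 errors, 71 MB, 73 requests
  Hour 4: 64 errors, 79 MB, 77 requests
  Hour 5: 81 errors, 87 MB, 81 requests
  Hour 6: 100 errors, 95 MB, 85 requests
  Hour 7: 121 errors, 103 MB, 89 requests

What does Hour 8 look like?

Errors: perfect squares: 5², 6², 7², …, so 25, 36, 49, 64, 81, 100, 121 → 144.
MB: +8 each step, so 55, 63, 71, 79, 87, 95, 103 → 111.
For the requests, +4 each step: 65, 69, 73, 77, 81, 85, 89 → 93.
Putting it together: 144 errors, 111 MB, 93 requests.

144 errors, 111 MB, 93 requests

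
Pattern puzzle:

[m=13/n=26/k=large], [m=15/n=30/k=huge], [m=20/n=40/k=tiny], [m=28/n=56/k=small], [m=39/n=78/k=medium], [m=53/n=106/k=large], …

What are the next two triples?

M: differences are 2, 5, 8, … (increasing by 3 each time); 13, 15, 20, 28, 39, 53 → 70 → 90.
N goes 26, 30, 40, 56, 78, 106 → 140 → 180 (always 2 × the m).
For the k, repeats large → huge → tiny → small → medium: large, huge, tiny, small, medium, large → huge → tiny.
Putting the parts together: [m=70/n=140/k=huge] and then [m=90/n=180/k=tiny].

[m=70/n=140/k=huge], [m=90/n=180/k=tiny]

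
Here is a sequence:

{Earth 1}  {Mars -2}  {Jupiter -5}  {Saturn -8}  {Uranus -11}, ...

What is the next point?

Planet: runs through the planets Mercury→Neptune, so Earth, Mars, Jupiter, Saturn, Uranus → Neptune.
Second component: −3 each step; 1, -2, -5, -8, -11 → -14.
Putting it together: {Neptune -14}.

{Neptune -14}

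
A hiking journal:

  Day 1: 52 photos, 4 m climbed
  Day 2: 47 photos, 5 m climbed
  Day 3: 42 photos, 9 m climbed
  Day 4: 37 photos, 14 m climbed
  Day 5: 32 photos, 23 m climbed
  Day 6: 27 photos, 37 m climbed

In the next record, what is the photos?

22

Photos goes 52, 47, 42, 37, 32, 27 → 22 (−5 each step).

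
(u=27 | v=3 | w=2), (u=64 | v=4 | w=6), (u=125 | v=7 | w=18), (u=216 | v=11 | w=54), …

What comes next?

(u=343 | v=18 | w=162)

For the u, perfect cubes: 3³, 4³, 5³, …: 27, 64, 125, 216 → 343.
V — each term is the sum of the two before it: 3, 4, 7, 11 → 18.
W: ×3 each step, so 2, 6, 18, 54 → 162.
Putting it together: (u=343 | v=18 | w=162).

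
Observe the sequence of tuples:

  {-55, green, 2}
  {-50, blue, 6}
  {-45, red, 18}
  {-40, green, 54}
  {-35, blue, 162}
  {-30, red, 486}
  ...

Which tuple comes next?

{-25, green, 1458}

First coordinate: +5 each step; -55, -50, -45, -40, -35, -30 → -25.
Colour: green, blue, red, green, blue, red → green (repeats green → blue → red).
Third coordinate: 2, 6, 18, 54, 162, 486 → 1458 (×3 each step).
Putting it together: {-25, green, 1458}.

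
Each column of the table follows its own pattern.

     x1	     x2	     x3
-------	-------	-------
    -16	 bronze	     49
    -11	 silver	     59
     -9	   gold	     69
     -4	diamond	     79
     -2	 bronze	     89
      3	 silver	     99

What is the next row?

5  gold  109

Column x1: -16, -11, -9, -4, -2, 3 → 5 (alternating steps +5, +2, +5, +2, …).
For the column x2, repeats bronze → silver → gold → diamond: bronze, silver, gold, diamond, bronze, silver → gold.
Column x3: +10 each step, so 49, 59, 69, 79, 89, 99 → 109.
Combining the parts gives 5  gold  109.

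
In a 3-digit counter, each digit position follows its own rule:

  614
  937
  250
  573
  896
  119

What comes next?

First digit: 6, 9, 2, 5, 8, 1 → 4 (+3 each step, mod 10).
Second digit goes 1, 3, 5, 7, 9, 1 → 3 (+2 each step, mod 10).
Third digit: +3 each step, mod 10; 4, 7, 0, 3, 6, 9 → 2.
Putting it together: 432.

432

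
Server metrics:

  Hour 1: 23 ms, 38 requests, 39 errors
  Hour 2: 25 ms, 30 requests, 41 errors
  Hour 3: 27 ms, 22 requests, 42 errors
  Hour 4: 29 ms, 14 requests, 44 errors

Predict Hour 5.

Ms: +2 each step, so 23, 25, 27, 29 → 31.
For the requests, −8 each step: 38, 30, 22, 14 → 6.
For the errors, alternating steps +2, +1, +2, +1, …: 39, 41, 42, 44 → 45.
Putting it together: 31 ms, 6 requests, 45 errors.

31 ms, 6 requests, 45 errors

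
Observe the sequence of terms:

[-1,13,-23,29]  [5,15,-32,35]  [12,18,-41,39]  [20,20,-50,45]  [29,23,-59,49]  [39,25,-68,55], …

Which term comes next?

[50,28,-77,59]

First slot: differences are 6, 7, 8, … (increasing by 1 each time), so -1, 5, 12, 20, 29, 39 → 50.
Second slot: alternating steps +2, +3, +2, +3, …, so 13, 15, 18, 20, 23, 25 → 28.
Third slot — −9 each step: -23, -32, -41, -50, -59, -68 → -77.
For the fourth slot, alternating steps +6, +4, +6, +4, …: 29, 35, 39, 45, 49, 55 → 59.
Combining the parts gives [50,28,-77,59].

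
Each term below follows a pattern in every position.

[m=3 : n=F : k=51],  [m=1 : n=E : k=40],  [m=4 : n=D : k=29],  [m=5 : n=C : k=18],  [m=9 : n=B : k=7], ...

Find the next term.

[m=14 : n=A : k=-4]

M goes 3, 1, 4, 5, 9 → 14 (each term is the sum of the two before it).
N: F, E, D, C, B → A (letters move back 1 place in the alphabet).
For the k, −11 each step: 51, 40, 29, 18, 7 → -4.
So the next term is [m=14 : n=A : k=-4].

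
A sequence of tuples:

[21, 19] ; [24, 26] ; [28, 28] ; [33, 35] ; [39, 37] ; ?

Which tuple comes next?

First slot — differences are 3, 4, 5, … (increasing by 1 each time): 21, 24, 28, 33, 39 → 46.
Second slot — alternating steps +7, +2, +7, +2, …: 19, 26, 28, 35, 37 → 44.
Combining the parts gives [46, 44].

[46, 44]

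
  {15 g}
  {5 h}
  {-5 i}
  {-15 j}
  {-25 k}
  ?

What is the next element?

First value: −10 each step, so 15, 5, -5, -15, -25 → -35.
Letter: g, h, i, j, k → l (letters move forward 1 place in the alphabet).
Combining the parts gives {-35 l}.

{-35 l}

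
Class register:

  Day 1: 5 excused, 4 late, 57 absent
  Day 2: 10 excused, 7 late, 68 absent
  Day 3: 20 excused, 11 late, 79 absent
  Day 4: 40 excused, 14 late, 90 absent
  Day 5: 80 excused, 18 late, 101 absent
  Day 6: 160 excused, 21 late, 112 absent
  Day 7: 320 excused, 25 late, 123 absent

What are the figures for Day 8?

Excused — ×2 each step: 5, 10, 20, 40, 80, 160, 320 → 640.
For the late, alternating steps +3, +4, +3, +4, …: 4, 7, 11, 14, 18, 21, 25 → 28.
Absent: +11 each step; 57, 68, 79, 90, 101, 112, 123 → 134.
Combining the parts gives 640 excused, 28 late, 134 absent.

640 excused, 28 late, 134 absent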